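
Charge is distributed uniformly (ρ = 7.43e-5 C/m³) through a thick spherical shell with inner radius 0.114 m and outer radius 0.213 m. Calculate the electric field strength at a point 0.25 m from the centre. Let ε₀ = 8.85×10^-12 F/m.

By spherical symmetry E is radial; choose a Gaussian sphere of radius r = 0.25 m (r > 0.213 m, enclosing the whole shell).
Q_enc = ρ·(4π/3)(b³ − a³) = (7.43×10^-5)·(4π/3)·((0.213)³ − (0.114)³) = 2.546e-6 C.
Since E is radial and uniform over the Gaussian sphere, Φ = E·4πr² = Q_enc/ε₀.
E = |Q_enc|/(4πε₀r²) = (2.546×10^-6)/(4π·8.85×10^-12·(0.25)²) = 3.66e5 N/C.

3.66e5 V/m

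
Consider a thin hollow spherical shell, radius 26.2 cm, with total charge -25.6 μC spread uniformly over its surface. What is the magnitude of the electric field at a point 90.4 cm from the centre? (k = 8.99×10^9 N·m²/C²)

Symmetry ⇒ E = E(r) r̂. Gaussian sphere of radius r = 90.4 cm (r > 26.2 cm).
The entire shell is enclosed: Q_enc = -2.56×10^-5 C.
Applying ∮E·dA = Q_enc/ε₀ with Φ = E(4πr²):
E = k|Q_enc|/r² = (8.99×10^9)(2.56×10^-5)/(0.904)² = 2.82×10^5 N/C.

|E| = 2.82×10^5 N/C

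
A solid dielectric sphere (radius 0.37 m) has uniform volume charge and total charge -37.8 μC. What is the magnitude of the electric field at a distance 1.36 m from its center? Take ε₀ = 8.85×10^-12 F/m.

|E| ≈ 1.84×10^5 V/m

Take a concentric spherical Gaussian surface of radius r = 1.36 m (r > R, so the entire charge is enclosed).
Q_enc = -37.8 μC = -3.78e-5 C.
Since E is radial and uniform over the Gaussian sphere, Φ = E·4πr² = Q_enc/ε₀.
E = |Q_enc|/(4πε₀r²) = (3.78×10^-5)/(4π·8.85×10^-12·(1.36)²) = 1.84×10^5 N/C.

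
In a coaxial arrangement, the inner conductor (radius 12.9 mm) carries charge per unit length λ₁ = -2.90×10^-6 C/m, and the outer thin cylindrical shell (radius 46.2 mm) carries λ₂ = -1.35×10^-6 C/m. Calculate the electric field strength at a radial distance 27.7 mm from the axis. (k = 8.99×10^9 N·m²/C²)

1.88×10^6 N/C

Choose a coaxial cylinder of radius r = 27.7 mm (arbitrary length L) as the Gaussian surface (between the conductors, 12.9 mm < r < 46.2 mm).
The shell at 46.2 mm lies outside the Gaussian surface, so λ_enc = λ₁ = -2.90×10^-6 C/m.
Since E is radial and uniform over the curved surface, Φ = E·2πrL = Q_enc/ε₀ = λ_enc L/ε₀.
E = 2k|λ_enc|/r = 2(8.99×10^9)(2.90×10^-6)/(0.0277) = 1.88e6 N/C.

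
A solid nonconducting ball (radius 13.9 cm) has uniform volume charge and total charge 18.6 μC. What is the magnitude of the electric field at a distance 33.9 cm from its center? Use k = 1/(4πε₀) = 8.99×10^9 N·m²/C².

|E| = 1.46×10^6 N/C

Use a concentric Gaussian sphere at r = 33.9 cm (r > R, so the entire charge is enclosed).
Q_enc = 18.6 μC = 1.86×10^-5 C.
Applying ∮E·dA = Q_enc/ε₀ with Φ = E(4πr²):
E = k|Q_enc|/r² = (8.99×10^9)(1.86e-5)/(0.339)² = 1.46e6 N/C.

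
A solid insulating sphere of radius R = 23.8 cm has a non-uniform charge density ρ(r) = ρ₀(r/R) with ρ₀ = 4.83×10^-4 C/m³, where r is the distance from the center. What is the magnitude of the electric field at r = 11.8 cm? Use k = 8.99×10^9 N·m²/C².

7.98×10^5 N/C

Use a concentric Gaussian sphere at r = 11.8 cm (r < R).
Q_enc = ∫₀^r ρ(r')·4πr'² dr' = (4πρ₀/R) ∫₀^r r'^3 dr' = 4πρ₀ r^4/(4·R) = 1.236×10^-6 C.
Gauss's law: E·4πr² = Q_enc/ε₀.
E = k|Q_enc|/r² = (8.99×10^9)(1.236×10^-6)/(0.118)² = 7.98×10^5 N/C.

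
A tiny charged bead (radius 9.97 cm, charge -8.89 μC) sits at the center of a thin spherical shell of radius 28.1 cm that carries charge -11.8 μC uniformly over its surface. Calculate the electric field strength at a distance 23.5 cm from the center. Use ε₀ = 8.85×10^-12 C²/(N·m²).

1.45e6 V/m

Symmetry ⇒ E = E(r) r̂. Gaussian sphere of radius r = 23.5 cm (between the bodies, 9.97 cm < r < 28.1 cm).
The shell at 28.1 cm lies outside the Gaussian surface, so Q_enc = -8.89 μC = -8.89×10^-6 C.
Gauss's law: E·4πr² = Q_enc/ε₀.
E = |Q_enc|/(4πε₀r²) = (8.89×10^-6)/(4π·8.85×10^-12·(0.235)²) = 1.45×10^6 N/C.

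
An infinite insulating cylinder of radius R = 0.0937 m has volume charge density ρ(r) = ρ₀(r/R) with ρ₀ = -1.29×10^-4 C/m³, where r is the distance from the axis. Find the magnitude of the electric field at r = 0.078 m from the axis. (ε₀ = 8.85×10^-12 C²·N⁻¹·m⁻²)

3.15e5 V/m

By cylindrical symmetry E is radial; use a coaxial Gaussian cylinder of radius 0.078 m and length L (r < R).
Integrating ρ over the cross-section to radius r: λ_enc = (2πρ₀/R) ∫₀^r r'^2 dr' = 2πρ₀ r^3/(3·R) = -1.368×10^-6 C/m.
Gauss's law: E·2πrL = λ_enc L/ε₀.
E = |λ_enc|/(2πε₀r) = (1.368e-6)/(2π·8.85×10^-12·0.078) = 3.15e5 N/C.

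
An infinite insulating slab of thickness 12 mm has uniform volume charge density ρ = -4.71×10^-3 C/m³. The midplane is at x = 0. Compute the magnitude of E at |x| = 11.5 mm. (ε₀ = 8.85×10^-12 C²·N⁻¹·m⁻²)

|E| = 3.19×10^6 N/C

The point |x| = 11.5 mm lies outside the slab (half-thickness 0.006 m). A symmetric pillbox spanning the full slab encloses Q_enc = ρ·d·A.
Flux = 2EA ⇒ E = |ρ|d/(2ε₀), independent of distance outside.
E = (4.71e-3)(0.012)/(2·8.85×10^-12) = 3.19×10^6 N/C.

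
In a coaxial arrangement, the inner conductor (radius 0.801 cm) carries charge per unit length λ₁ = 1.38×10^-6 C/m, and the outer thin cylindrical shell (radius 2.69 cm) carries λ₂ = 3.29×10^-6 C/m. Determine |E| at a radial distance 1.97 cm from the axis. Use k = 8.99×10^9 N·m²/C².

E = 1.26e6 N/C

Coaxial Gaussian cylinder, radius r = 1.97 cm, length L (between the conductors, 0.801 cm < r < 2.69 cm).
The shell at 2.69 cm lies outside the Gaussian surface, so λ_enc = λ₁ = 1.38×10^-6 C/m.
Since E is radial and uniform over the curved surface, Φ = E·2πrL = Q_enc/ε₀ = λ_enc L/ε₀.
E = 2k|λ_enc|/r = 2(8.99×10^9)(1.38e-6)/(0.0197) = 1.26e6 N/C.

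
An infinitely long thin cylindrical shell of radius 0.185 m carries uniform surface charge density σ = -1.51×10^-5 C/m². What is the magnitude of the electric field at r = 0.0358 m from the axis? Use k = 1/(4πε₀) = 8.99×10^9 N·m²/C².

|E| = 0 N/C

Coaxial Gaussian cylinder, radius r = 0.0358 m, length L (r < 0.185 m, inside the shell).
All the surface charge lies outside this cylinder: Q_enc = 0, hence E = 0.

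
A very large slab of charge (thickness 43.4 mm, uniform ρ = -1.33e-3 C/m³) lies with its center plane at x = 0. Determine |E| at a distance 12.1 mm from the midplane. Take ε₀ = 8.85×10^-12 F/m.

|E| = 1.82×10^6 N/C

By symmetry E is perpendicular to the slab. A Gaussian pillbox from −12.1 mm to +12.1 mm (face area A) lies entirely within the slab.
Q_enc = ρ·(2x)·A and flux = 2EA, so 2EA = 2ρxA/ε₀ ⇒ E = |ρ|x/ε₀.
E = (1.33×10^-3)(0.0121)/(8.85×10^-12) = 1.82×10^6 N/C.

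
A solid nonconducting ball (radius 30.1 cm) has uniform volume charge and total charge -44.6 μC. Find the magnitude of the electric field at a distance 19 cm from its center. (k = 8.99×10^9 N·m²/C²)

E = 2.79×10^6 N/C

By spherical symmetry E is radial; choose a Gaussian sphere of radius r = 19 cm (r < R).
For a uniform sphere the enclosed fraction is (r/R)³, so Q_enc = (-44.6 μC)(0.19/0.301)³ = -1.122×10^-5 C.
Applying ∮E·dA = Q_enc/ε₀ with Φ = E(4πr²):
E = k|Q_enc|/r² = (8.99×10^9)(1.122×10^-5)/(0.19)² = 2.79×10^6 N/C.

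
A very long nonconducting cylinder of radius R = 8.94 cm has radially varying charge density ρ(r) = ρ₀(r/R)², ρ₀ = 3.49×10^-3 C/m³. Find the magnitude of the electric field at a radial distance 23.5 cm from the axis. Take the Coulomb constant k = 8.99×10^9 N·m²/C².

|E| ≈ 3.35×10^6 N/C

By cylindrical symmetry E is radial; use a coaxial Gaussian cylinder of radius 23.5 cm and length L (r > R, full charge per length enclosed).
λ_enc = 2π ∫₀^R ρ₀(r'/R)^2 r' dr' = 2πρ₀R²/4 = 4.381e-5 C/m.
Gauss's law: E·2πrL = λ_enc L/ε₀.
E = 2k|λ_enc|/r = 2(8.99×10^9)(4.381×10^-5)/(0.235) = 3.35×10^6 N/C.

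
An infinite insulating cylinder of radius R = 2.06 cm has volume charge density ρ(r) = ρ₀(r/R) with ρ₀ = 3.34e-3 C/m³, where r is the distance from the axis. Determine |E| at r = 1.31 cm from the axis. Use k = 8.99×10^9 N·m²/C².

Coaxial Gaussian cylinder, radius r = 1.31 cm, length L (r < R).
Integrating ρ over the cross-section to radius r: λ_enc = (2πρ₀/R) ∫₀^r r'^2 dr' = 2πρ₀ r^3/(3·R) = 7.634×10^-7 C/m.
By Gauss's law (flux through the curved wall only), E·2πrL = λ_enc L/ε₀.
E = 2k|λ_enc|/r = 2(8.99×10^9)(7.634×10^-7)/(0.0131) = 1.05e6 N/C.

|E| ≈ 1.05×10^6 N/C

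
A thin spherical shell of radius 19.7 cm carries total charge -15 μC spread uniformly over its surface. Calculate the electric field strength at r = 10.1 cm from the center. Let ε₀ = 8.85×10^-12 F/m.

E = 0 (no enclosed charge)

By spherical symmetry E is radial; choose a Gaussian sphere of radius r = 10.1 cm (inside the shell, r < 19.7 cm).
All the charge is outside the Gaussian surface: Q_enc = 0, hence E = 0 everywhere inside the shell.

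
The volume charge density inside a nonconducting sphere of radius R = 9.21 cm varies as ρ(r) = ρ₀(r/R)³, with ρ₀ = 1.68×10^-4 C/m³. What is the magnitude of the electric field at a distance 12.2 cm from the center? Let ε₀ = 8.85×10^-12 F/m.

E = 1.66e5 N/C

By spherical symmetry E is radial; choose a Gaussian sphere of radius r = 12.2 cm (r > R, all charge enclosed).
Q_enc = 4π ∫₀^R ρ₀(r'/R)^3 r'² dr' = 4πρ₀R³/6 = 2.749×10^-7 C.
Applying ∮E·dA = Q_enc/ε₀ with Φ = E(4πr²):
E = |Q_enc|/(4πε₀r²) = (2.749×10^-7)/(4π·8.85×10^-12·(0.122)²) = 1.66×10^5 N/C.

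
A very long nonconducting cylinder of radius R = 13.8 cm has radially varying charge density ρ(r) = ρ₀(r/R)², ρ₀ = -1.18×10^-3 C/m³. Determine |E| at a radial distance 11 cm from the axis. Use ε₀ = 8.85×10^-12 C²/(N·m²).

2.33×10^6 V/m

By cylindrical symmetry E is radial; use a coaxial Gaussian cylinder of radius 11 cm and length L (r < R).
λ_enc = ∫₀^r ρ(r')·2πr' dr' = (2πρ₀/R²)·r^4/4 = -1.425e-5 C/m.
Gauss's law: E·2πrL = λ_enc L/ε₀.
E = |λ_enc|/(2πε₀r) = (1.425×10^-5)/(2π·8.85×10^-12·0.11) = 2.33e6 N/C.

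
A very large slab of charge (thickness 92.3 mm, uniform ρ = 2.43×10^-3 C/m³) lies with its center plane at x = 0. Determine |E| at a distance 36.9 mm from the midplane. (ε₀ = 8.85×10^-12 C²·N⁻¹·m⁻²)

By symmetry E is perpendicular to the slab. A Gaussian pillbox from −36.9 mm to +36.9 mm (face area A) lies entirely within the slab.
Q_enc = ρ·(2x)·A and flux = 2EA, so 2EA = 2ρxA/ε₀ ⇒ E = |ρ|x/ε₀.
E = (2.43×10^-3)(0.0369)/(8.85×10^-12) = 1.01e7 N/C.

1.01×10^7 V/m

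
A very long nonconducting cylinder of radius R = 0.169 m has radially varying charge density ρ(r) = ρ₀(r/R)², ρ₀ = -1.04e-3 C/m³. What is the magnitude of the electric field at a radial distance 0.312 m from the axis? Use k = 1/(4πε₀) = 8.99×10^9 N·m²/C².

|E| ≈ 2.69×10^6 N/C

By cylindrical symmetry E is radial; use a coaxial Gaussian cylinder of radius 0.312 m and length L (r > R, full charge per length enclosed).
λ_enc = 2π ∫₀^R ρ₀(r'/R)^2 r' dr' = 2πρ₀R²/4 = -4.666×10^-5 C/m.
By Gauss's law (flux through the curved wall only), E·2πrL = λ_enc L/ε₀.
E = 2k|λ_enc|/r = 2(8.99×10^9)(4.666e-5)/(0.312) = 2.69e6 N/C.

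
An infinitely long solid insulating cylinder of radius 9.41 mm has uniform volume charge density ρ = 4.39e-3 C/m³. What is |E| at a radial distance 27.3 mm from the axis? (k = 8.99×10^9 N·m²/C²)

8.04×10^5 N/C

Coaxial Gaussian cylinder, radius r = 27.3 mm, length L (r > 9.41 mm, full cross-section enclosed).
λ_enc = ρ·πR² = (4.39e-3)π(0.00941)² = 1.221×10^-6 C/m.
Applying ∮E·dA = Q_enc/ε₀ with the end caps contributing no flux:
E = 2k|λ_enc|/r = 2(8.99×10^9)(1.221e-6)/(0.0273) = 8.04e5 N/C.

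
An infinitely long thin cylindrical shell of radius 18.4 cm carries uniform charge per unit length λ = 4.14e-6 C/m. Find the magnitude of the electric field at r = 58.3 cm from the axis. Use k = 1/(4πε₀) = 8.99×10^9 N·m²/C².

|E| ≈ 1.28×10^5 N/C

Coaxial Gaussian cylinder, radius r = 58.3 cm, length L (r > 18.4 cm).
The full line charge is enclosed: λ_enc = 4.14×10^-6 C/m.
By Gauss's law (flux through the curved wall only), E·2πrL = λ_enc L/ε₀.
E = 2k|λ_enc|/r = 2(8.99×10^9)(4.14×10^-6)/(0.583) = 1.28×10^5 N/C.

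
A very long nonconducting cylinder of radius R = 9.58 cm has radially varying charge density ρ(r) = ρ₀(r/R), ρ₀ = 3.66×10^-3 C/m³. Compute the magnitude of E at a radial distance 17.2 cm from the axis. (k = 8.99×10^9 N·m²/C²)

By cylindrical symmetry E is radial; use a coaxial Gaussian cylinder of radius 17.2 cm and length L (r > R, full charge per length enclosed).
λ_enc = 2π ∫₀^R ρ₀(r'/R)^1 r' dr' = 2πρ₀R²/3 = 7.035e-5 C/m.
Gauss's law: E·2πrL = λ_enc L/ε₀.
E = 2k|λ_enc|/r = 2(8.99×10^9)(7.035e-5)/(0.172) = 7.35e6 N/C.

|E| ≈ 7.35×10^6 N/C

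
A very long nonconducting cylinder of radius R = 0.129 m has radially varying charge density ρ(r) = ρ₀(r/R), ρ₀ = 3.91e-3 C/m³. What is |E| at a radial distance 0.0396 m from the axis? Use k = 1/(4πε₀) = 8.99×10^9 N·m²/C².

1.79×10^6 N/C

By cylindrical symmetry E is radial; use a coaxial Gaussian cylinder of radius 0.0396 m and length L (r < R).
λ_enc = ∫₀^r ρ(r')·2πr' dr' = (2πρ₀/R)·r^3/3 = 3.942e-6 C/m.
Applying ∮E·dA = Q_enc/ε₀ with the end caps contributing no flux:
E = 2k|λ_enc|/r = 2(8.99×10^9)(3.942×10^-6)/(0.0396) = 1.79×10^6 N/C.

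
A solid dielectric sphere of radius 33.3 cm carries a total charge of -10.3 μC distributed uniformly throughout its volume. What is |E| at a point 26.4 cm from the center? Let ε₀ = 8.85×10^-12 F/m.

By spherical symmetry E is radial; choose a Gaussian sphere of radius r = 26.4 cm (r < R).
Only the charge within r is enclosed: Q_enc = Q·(r/R)³ = (-10.3 μC)·(26.4 cm/33.3 cm)³ = -5.132×10^-6 C.
Applying ∮E·dA = Q_enc/ε₀ with Φ = E(4πr²):
E = |Q_enc|/(4πε₀r²) = (5.132×10^-6)/(4π·8.85×10^-12·(0.264)²) = 6.62×10^5 N/C.

|E| = 6.62×10^5 N/C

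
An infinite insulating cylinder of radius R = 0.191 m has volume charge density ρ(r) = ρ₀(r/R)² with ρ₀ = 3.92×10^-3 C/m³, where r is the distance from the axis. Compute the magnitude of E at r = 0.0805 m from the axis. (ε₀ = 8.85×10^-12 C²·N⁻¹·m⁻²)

|E| = 1.58e6 V/m

Choose a coaxial cylinder of radius r = 0.0805 m (arbitrary length L) as the Gaussian surface (r < R).
Integrating ρ over the cross-section to radius r: λ_enc = (2πρ₀/R²) ∫₀^r r'^3 dr' = 2πρ₀ r^4/(4·R²) = 7.088e-6 C/m.
Since E is radial and uniform over the curved surface, Φ = E·2πrL = Q_enc/ε₀ = λ_enc L/ε₀.
E = |λ_enc|/(2πε₀r) = (7.088e-6)/(2π·8.85×10^-12·0.0805) = 1.58×10^6 N/C.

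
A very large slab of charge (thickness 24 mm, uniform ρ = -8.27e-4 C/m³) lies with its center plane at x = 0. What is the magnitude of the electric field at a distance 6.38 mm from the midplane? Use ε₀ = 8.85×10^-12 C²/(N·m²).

By symmetry E is perpendicular to the slab. A Gaussian pillbox from −6.38 mm to +6.38 mm (face area A) lies entirely within the slab.
Q_enc = ρ·(2x)·A and flux = 2EA, so 2EA = 2ρxA/ε₀ ⇒ E = |ρ|x/ε₀.
E = (8.27e-4)(0.00638)/(8.85×10^-12) = 5.96×10^5 N/C.

5.96e5 N/C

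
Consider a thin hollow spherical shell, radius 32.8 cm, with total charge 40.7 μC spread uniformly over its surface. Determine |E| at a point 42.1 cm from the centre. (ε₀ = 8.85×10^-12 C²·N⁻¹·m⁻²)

Symmetry ⇒ E = E(r) r̂. Gaussian sphere of radius r = 42.1 cm (r > 32.8 cm).
The entire shell is enclosed: Q_enc = 4.07e-5 C.
Applying ∮E·dA = Q_enc/ε₀ with Φ = E(4πr²):
E = |Q_enc|/(4πε₀r²) = (4.07e-5)/(4π·8.85×10^-12·(0.421)²) = 2.06×10^6 N/C.

2.06×10^6 N/C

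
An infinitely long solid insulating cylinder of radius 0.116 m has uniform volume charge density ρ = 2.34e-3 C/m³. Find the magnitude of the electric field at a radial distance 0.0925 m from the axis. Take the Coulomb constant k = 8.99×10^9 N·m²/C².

Choose a coaxial cylinder of radius r = 0.0925 m (arbitrary length L) as the Gaussian surface (r < R).
Charge inside radius r per length L is ρ·πr²·L, so λ_enc = ρπr² = 6.29e-5 C/m.
Gauss's law: E·2πrL = λ_enc L/ε₀.
E = 2k|λ_enc|/r = 2(8.99×10^9)(6.29×10^-5)/(0.0925) = 1.22×10^7 N/C.

|E| ≈ 1.22e7 N/C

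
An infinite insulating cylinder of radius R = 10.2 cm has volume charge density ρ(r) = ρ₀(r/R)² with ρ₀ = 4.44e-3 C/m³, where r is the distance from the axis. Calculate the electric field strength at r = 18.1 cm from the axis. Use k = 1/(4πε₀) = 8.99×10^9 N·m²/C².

E ≈ 7.21×10^6 N/C

By cylindrical symmetry E is radial; use a coaxial Gaussian cylinder of radius 18.1 cm and length L (r > R, full charge per length enclosed).
λ_enc = 2π ∫₀^R ρ₀(r'/R)^2 r' dr' = 2πρ₀R²/4 = 7.256e-5 C/m.
By Gauss's law (flux through the curved wall only), E·2πrL = λ_enc L/ε₀.
E = 2k|λ_enc|/r = 2(8.99×10^9)(7.256×10^-5)/(0.181) = 7.21×10^6 N/C.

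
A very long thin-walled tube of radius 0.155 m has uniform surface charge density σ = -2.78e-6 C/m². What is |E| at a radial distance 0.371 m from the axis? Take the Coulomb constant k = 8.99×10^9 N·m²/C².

Coaxial Gaussian cylinder, radius r = 0.371 m, length L (r > 0.155 m).
The whole shell is enclosed: λ_enc = σ·2πR = (-2.78×10^-6)·2π·(0.155) = -2.707×10^-6 C/m.
Applying ∮E·dA = Q_enc/ε₀ with the end caps contributing no flux:
E = 2k|λ_enc|/r = 2(8.99×10^9)(2.707e-6)/(0.371) = 1.31×10^5 N/C.

|E| = 1.31×10^5 N/C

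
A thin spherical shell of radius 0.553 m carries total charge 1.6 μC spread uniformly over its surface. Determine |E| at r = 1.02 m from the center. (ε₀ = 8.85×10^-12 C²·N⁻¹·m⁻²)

E ≈ 1.38×10^4 N/C

Symmetry ⇒ E = E(r) r̂. Gaussian sphere of radius r = 1.02 m (r > 0.553 m).
The entire shell is enclosed: Q_enc = 1.60e-6 C.
Gauss's law: E·4πr² = Q_enc/ε₀.
E = |Q_enc|/(4πε₀r²) = (1.60×10^-6)/(4π·8.85×10^-12·(1.02)²) = 1.38e4 N/C.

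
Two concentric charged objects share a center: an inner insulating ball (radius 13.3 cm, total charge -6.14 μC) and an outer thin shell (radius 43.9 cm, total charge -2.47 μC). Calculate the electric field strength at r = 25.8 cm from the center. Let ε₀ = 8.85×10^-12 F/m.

Use a concentric Gaussian sphere at r = 25.8 cm (between the bodies, 13.3 cm < r < 43.9 cm).
The shell at 43.9 cm lies outside the Gaussian surface, so Q_enc = -6.14 μC = -6.14e-6 C.
Gauss's law: E·4πr² = Q_enc/ε₀.
E = |Q_enc|/(4πε₀r²) = (6.14e-6)/(4π·8.85×10^-12·(0.258)²) = 8.29×10^5 N/C.

E = 8.29e5 N/C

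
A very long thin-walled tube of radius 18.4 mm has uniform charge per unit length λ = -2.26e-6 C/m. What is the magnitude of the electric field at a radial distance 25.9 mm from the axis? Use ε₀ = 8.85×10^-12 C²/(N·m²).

Take a coaxial cylindrical Gaussian surface of radius r = 25.9 mm and length L (r > 18.4 mm).
The full line charge is enclosed: λ_enc = -2.26×10^-6 C/m.
By Gauss's law (flux through the curved wall only), E·2πrL = λ_enc L/ε₀.
E = |λ_enc|/(2πε₀r) = (2.26e-6)/(2π·8.85×10^-12·0.0259) = 1.57×10^6 N/C.

E ≈ 1.57e6 N/C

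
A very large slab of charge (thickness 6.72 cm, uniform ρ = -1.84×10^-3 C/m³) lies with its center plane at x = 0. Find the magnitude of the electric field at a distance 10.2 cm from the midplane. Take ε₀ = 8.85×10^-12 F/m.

The point |x| = 10.2 cm lies outside the slab (half-thickness 0.0336 m). A symmetric pillbox spanning the full slab encloses Q_enc = ρ·d·A.
Flux = 2EA ⇒ E = |ρ|d/(2ε₀), independent of distance outside.
E = (1.84e-3)(0.0672)/(2·8.85×10^-12) = 6.99×10^6 N/C.

E ≈ 6.99×10^6 N/C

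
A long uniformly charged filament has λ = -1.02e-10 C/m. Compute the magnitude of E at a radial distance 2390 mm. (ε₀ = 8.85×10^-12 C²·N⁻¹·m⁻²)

E = 0.768 V/m

Take a coaxial cylindrical Gaussian surface of radius r = 2390 mm and length L.
Q_enc = λL, so λ_enc = -1.02×10^-10 C/m.
Since E is radial and uniform over the curved surface, Φ = E·2πrL = Q_enc/ε₀ = λ_enc L/ε₀.
E = |λ_enc|/(2πε₀r) = (1.02×10^-10)/(2π·8.85×10^-12·2.39) = 0.768 N/C.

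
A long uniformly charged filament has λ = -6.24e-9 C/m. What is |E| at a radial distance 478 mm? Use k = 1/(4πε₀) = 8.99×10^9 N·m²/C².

Take a coaxial cylindrical Gaussian surface of radius r = 478 mm and length L.
Q_enc = λL, so λ_enc = -6.24e-9 C/m.
Since E is radial and uniform over the curved surface, Φ = E·2πrL = Q_enc/ε₀ = λ_enc L/ε₀.
E = 2k|λ_enc|/r = 2(8.99×10^9)(6.24e-9)/(0.478) = 235 N/C.

E ≈ 235 V/m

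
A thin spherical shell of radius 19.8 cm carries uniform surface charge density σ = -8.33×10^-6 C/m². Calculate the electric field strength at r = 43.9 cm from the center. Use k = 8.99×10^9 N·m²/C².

1.91×10^5 N/C

By spherical symmetry E is radial; choose a Gaussian sphere of radius r = 43.9 cm (r > 19.8 cm).
The entire shell is enclosed: Q_enc = σ·4πR² = (-8.33×10^-6)·4π·(0.198)² = -4.104e-6 C.
Applying ∮E·dA = Q_enc/ε₀ with Φ = E(4πr²):
E = k|Q_enc|/r² = (8.99×10^9)(4.104×10^-6)/(0.439)² = 1.91e5 N/C.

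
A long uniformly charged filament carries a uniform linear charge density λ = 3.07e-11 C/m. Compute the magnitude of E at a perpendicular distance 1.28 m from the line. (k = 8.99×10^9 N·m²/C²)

|E| ≈ 0.431 V/m

Choose a coaxial cylinder of radius r = 1.28 m (arbitrary length L) as the Gaussian surface.
Q_enc = λL, so λ_enc = 3.07e-11 C/m.
Applying ∮E·dA = Q_enc/ε₀ with the end caps contributing no flux:
E = 2k|λ_enc|/r = 2(8.99×10^9)(3.07×10^-11)/(1.28) = 0.431 N/C.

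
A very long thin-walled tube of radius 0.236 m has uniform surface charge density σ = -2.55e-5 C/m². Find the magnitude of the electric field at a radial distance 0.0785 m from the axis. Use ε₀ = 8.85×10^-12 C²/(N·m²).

E = 0 (no enclosed charge)

Choose a coaxial cylinder of radius r = 0.0785 m (arbitrary length L) as the Gaussian surface (r < 0.236 m, inside the shell).
All the surface charge lies outside this cylinder: Q_enc = 0, hence E = 0.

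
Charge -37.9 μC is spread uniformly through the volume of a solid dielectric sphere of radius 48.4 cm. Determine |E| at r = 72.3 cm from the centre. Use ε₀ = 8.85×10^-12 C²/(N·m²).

By spherical symmetry E is radial; choose a Gaussian sphere of radius r = 72.3 cm (r > R, so the entire charge is enclosed).
Q_enc = -37.9 μC = -3.79×10^-5 C.
Gauss's law: E·4πr² = Q_enc/ε₀.
E = |Q_enc|/(4πε₀r²) = (3.79×10^-5)/(4π·8.85×10^-12·(0.723)²) = 6.52e5 N/C.

E = 6.52×10^5 N/C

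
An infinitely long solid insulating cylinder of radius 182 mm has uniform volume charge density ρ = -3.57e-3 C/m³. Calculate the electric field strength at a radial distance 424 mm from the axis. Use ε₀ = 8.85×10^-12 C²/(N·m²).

Choose a coaxial cylinder of radius r = 424 mm (arbitrary length L) as the Gaussian surface (r > 182 mm, full cross-section enclosed).
λ_enc = ρ·πR² = (-3.57×10^-3)π(0.182)² = -3.715e-4 C/m.
Gauss's law: E·2πrL = λ_enc L/ε₀.
E = |λ_enc|/(2πε₀r) = (3.715×10^-4)/(2π·8.85×10^-12·0.424) = 1.58×10^7 N/C.

1.58e7 N/C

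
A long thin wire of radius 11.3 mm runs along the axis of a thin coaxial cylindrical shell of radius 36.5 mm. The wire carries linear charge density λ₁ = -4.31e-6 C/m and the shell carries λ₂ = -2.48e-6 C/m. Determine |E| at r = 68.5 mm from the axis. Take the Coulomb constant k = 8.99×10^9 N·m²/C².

E ≈ 1.78e6 N/C

Take a coaxial cylindrical Gaussian surface of radius r = 68.5 mm and length L (r > 36.5 mm, enclosing both).
λ_enc = λ₁ + λ₂ = (-4.31×10^-6) + (-2.48e-6) = -6.79e-6 C/m.
Applying ∮E·dA = Q_enc/ε₀ with the end caps contributing no flux:
E = 2k|λ_enc|/r = 2(8.99×10^9)(6.79×10^-6)/(0.0685) = 1.78e6 N/C.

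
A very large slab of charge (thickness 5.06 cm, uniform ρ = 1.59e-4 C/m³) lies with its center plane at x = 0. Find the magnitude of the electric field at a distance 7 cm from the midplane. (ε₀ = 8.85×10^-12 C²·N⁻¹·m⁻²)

The point |x| = 7 cm lies outside the slab (half-thickness 0.0253 m). A symmetric pillbox spanning the full slab encloses Q_enc = ρ·d·A.
Flux = 2EA ⇒ E = |ρ|d/(2ε₀), independent of distance outside.
E = (1.59e-4)(0.0506)/(2·8.85×10^-12) = 4.55e5 N/C.

E = 4.55×10^5 N/C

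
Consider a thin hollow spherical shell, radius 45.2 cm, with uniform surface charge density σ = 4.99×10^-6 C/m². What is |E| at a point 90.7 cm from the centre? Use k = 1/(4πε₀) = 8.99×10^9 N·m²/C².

1.40e5 N/C

Take a concentric spherical Gaussian surface of radius r = 90.7 cm (r > 45.2 cm).
The entire shell is enclosed: Q_enc = σ·4πR² = (4.99e-6)·4π·(0.452)² = 1.281e-5 C.
Gauss's law: E·4πr² = Q_enc/ε₀.
E = k|Q_enc|/r² = (8.99×10^9)(1.281×10^-5)/(0.907)² = 1.40e5 N/C.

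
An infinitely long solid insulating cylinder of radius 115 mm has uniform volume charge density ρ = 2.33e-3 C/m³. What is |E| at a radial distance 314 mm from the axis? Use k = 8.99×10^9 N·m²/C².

|E| ≈ 5.54e6 N/C

By cylindrical symmetry E is radial; use a coaxial Gaussian cylinder of radius 314 mm and length L (r > 115 mm, full cross-section enclosed).
λ_enc = ρ·πR² = (2.33×10^-3)π(0.115)² = 9.681e-5 C/m.
By Gauss's law (flux through the curved wall only), E·2πrL = λ_enc L/ε₀.
E = 2k|λ_enc|/r = 2(8.99×10^9)(9.681×10^-5)/(0.314) = 5.54×10^6 N/C.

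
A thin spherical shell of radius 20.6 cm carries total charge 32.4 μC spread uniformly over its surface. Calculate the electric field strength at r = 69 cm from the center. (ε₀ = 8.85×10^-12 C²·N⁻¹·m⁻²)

E = 6.12×10^5 N/C

Take a concentric spherical Gaussian surface of radius r = 69 cm (r > 20.6 cm).
The entire shell is enclosed: Q_enc = 3.24×10^-5 C.
Applying ∮E·dA = Q_enc/ε₀ with Φ = E(4πr²):
E = |Q_enc|/(4πε₀r²) = (3.24e-5)/(4π·8.85×10^-12·(0.69)²) = 6.12×10^5 N/C.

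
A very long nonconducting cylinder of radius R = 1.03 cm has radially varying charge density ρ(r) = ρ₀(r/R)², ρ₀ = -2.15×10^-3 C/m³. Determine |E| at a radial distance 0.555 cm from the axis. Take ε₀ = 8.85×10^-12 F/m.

|E| = 9.79×10^4 N/C

Coaxial Gaussian cylinder, radius r = 0.555 cm, length L (r < R).
λ_enc = ∫₀^r ρ(r')·2πr' dr' = (2πρ₀/R²)·r^4/4 = -3.02×10^-8 C/m.
Gauss's law: E·2πrL = λ_enc L/ε₀.
E = |λ_enc|/(2πε₀r) = (3.02×10^-8)/(2π·8.85×10^-12·0.00555) = 9.79e4 N/C.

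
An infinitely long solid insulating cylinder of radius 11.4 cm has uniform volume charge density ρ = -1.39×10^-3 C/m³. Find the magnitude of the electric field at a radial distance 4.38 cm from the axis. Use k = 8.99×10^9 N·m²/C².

E = 3.44e6 V/m

Take a coaxial cylindrical Gaussian surface of radius r = 4.38 cm and length L (r < R).
Enclosed charge per unit length: λ_enc = ρ·πr² = (-1.39e-3)π(0.0438)² = -8.377e-6 C/m.
Since E is radial and uniform over the curved surface, Φ = E·2πrL = Q_enc/ε₀ = λ_enc L/ε₀.
E = 2k|λ_enc|/r = 2(8.99×10^9)(8.377×10^-6)/(0.0438) = 3.44e6 N/C.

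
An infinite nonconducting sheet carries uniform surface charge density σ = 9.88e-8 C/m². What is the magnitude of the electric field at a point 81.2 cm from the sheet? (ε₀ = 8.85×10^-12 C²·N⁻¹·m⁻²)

The symmetry is planar: E is normal to the sheet and the same magnitude on both sides. Take a pillbox straddling the sheet with end-cap area A.
Flux Φ = 2EA and Q_enc = σA, so 2EA = σA/ε₀ ⇒ E = |σ|/(2ε₀), independent of distance.
E = |σ|/(2ε₀) = (9.88×10^-8)/(2·8.85×10^-12) = 5.58×10^3 N/C.

|E| ≈ 5.58e3 N/C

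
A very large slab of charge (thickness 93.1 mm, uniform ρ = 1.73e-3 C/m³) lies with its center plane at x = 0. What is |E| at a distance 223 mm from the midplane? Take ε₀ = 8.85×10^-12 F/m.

E ≈ 9.10×10^6 N/C

The point |x| = 223 mm lies outside the slab (half-thickness 0.04655 m). A symmetric pillbox spanning the full slab encloses Q_enc = ρ·d·A.
Flux = 2EA ⇒ E = |ρ|d/(2ε₀), independent of distance outside.
E = (1.73×10^-3)(0.0931)/(2·8.85×10^-12) = 9.10×10^6 N/C.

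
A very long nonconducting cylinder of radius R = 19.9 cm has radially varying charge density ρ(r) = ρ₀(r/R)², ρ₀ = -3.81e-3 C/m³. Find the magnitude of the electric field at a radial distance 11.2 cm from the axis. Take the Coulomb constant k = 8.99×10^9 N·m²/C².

Choose a coaxial cylinder of radius r = 11.2 cm (arbitrary length L) as the Gaussian surface (r < R).
λ_enc = ∫₀^r ρ(r')·2πr' dr' = (2πρ₀/R²)·r^4/4 = -2.378×10^-5 C/m.
Gauss's law: E·2πrL = λ_enc L/ε₀.
E = 2k|λ_enc|/r = 2(8.99×10^9)(2.378×10^-5)/(0.112) = 3.82e6 N/C.

|E| = 3.82×10^6 N/C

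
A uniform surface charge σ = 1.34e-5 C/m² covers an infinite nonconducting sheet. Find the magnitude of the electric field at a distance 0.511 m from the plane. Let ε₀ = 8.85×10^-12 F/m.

|E| = 7.57×10^5 N/C

By planar symmetry E is perpendicular to the sheet and uniform; use a Gaussian pillbox with flat faces of area A on each side of the sheet.
Only the two end caps contribute flux: Φ = 2EA. With Q_enc = σA, Gauss's law gives E = |σ|/(2ε₀).
E = |σ|/(2ε₀) = (1.34×10^-5)/(2·8.85×10^-12) = 7.57e5 N/C.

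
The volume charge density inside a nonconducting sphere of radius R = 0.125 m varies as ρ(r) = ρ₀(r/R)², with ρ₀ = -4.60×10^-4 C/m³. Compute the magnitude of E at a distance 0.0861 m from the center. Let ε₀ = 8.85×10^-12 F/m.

E = 4.25e5 N/C

Use a concentric Gaussian sphere at r = 0.0861 m (r < R).
Q_enc = ∫₀^r ρ(r')·4πr'² dr' = (4πρ₀/R²) ∫₀^r r'^4 dr' = 4πρ₀ r^5/(5·R²) = -3.501×10^-7 C.
By Gauss's law, ∮E·dA = E·4πr² = Q_enc/ε₀.
E = |Q_enc|/(4πε₀r²) = (3.501×10^-7)/(4π·8.85×10^-12·(0.0861)²) = 4.25e5 N/C.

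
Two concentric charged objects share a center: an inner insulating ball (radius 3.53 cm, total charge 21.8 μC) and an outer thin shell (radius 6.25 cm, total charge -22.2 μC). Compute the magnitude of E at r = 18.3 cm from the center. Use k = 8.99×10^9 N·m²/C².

E = 1.07×10^5 N/C

By spherical symmetry E is radial; choose a Gaussian sphere of radius r = 18.3 cm (r > 6.25 cm, enclosing both).
Q_enc = (21.8 μC) + (-22.2 μC) = -4.00×10^-7 C.
Since E is radial and uniform over the Gaussian sphere, Φ = E·4πr² = Q_enc/ε₀.
E = k|Q_enc|/r² = (8.99×10^9)(4.00×10^-7)/(0.183)² = 1.07e5 N/C.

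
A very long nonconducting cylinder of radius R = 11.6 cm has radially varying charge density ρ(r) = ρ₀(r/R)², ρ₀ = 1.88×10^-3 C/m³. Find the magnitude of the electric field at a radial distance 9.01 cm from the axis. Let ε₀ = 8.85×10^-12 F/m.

By cylindrical symmetry E is radial; use a coaxial Gaussian cylinder of radius 9.01 cm and length L (r < R).
Integrating ρ over the cross-section to radius r: λ_enc = (2πρ₀/R²) ∫₀^r r'^3 dr' = 2πρ₀ r^4/(4·R²) = 1.446×10^-5 C/m.
Since E is radial and uniform over the curved surface, Φ = E·2πrL = Q_enc/ε₀ = λ_enc L/ε₀.
E = |λ_enc|/(2πε₀r) = (1.446×10^-5)/(2π·8.85×10^-12·0.0901) = 2.89e6 N/C.

E ≈ 2.89e6 N/C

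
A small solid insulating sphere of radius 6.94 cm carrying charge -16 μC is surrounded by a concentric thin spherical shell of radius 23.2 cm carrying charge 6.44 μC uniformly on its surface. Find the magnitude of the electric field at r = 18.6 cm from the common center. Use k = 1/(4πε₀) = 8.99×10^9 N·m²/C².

Use a concentric Gaussian sphere at r = 18.6 cm (between the bodies, 6.94 cm < r < 23.2 cm).
Only the inner charge is enclosed; the outer shell contributes nothing inside itself. Q_enc = -16 μC = -1.60e-5 C.
Applying ∮E·dA = Q_enc/ε₀ with Φ = E(4πr²):
E = k|Q_enc|/r² = (8.99×10^9)(1.60e-5)/(0.186)² = 4.16e6 N/C.

|E| = 4.16×10^6 N/C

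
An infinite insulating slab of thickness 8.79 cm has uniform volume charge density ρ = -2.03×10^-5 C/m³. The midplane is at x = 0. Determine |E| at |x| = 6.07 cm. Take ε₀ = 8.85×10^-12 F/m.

The point |x| = 6.07 cm lies outside the slab (half-thickness 0.04395 m). A symmetric pillbox spanning the full slab encloses Q_enc = ρ·d·A.
Flux = 2EA ⇒ E = |ρ|d/(2ε₀), independent of distance outside.
E = (2.03e-5)(0.0879)/(2·8.85×10^-12) = 1.01×10^5 N/C.

E ≈ 1.01×10^5 N/C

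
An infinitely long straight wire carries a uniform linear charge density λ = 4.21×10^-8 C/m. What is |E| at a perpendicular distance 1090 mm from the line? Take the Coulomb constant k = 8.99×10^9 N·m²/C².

By cylindrical symmetry E is radial; use a coaxial Gaussian cylinder of radius 1090 mm and length L.
Q_enc = λL, so λ_enc = 4.21×10^-8 C/m.
Since E is radial and uniform over the curved surface, Φ = E·2πrL = Q_enc/ε₀ = λ_enc L/ε₀.
E = 2k|λ_enc|/r = 2(8.99×10^9)(4.21×10^-8)/(1.09) = 694 N/C.

E ≈ 694 V/m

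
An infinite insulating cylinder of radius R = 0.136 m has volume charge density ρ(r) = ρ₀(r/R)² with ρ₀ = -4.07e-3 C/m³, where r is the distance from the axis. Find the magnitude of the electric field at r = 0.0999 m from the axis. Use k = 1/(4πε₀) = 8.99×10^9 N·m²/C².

By cylindrical symmetry E is radial; use a coaxial Gaussian cylinder of radius 0.0999 m and length L (r < R).
λ_enc = ∫₀^r ρ(r')·2πr' dr' = (2πρ₀/R²)·r^4/4 = -3.443×10^-5 C/m.
Since E is radial and uniform over the curved surface, Φ = E·2πrL = Q_enc/ε₀ = λ_enc L/ε₀.
E = 2k|λ_enc|/r = 2(8.99×10^9)(3.443×10^-5)/(0.0999) = 6.20×10^6 N/C.

6.20×10^6 N/C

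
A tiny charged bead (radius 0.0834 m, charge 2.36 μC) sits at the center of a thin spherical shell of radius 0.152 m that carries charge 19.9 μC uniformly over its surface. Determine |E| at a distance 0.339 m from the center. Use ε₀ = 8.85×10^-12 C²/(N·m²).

Symmetry ⇒ E = E(r) r̂. Gaussian sphere of radius r = 0.339 m (r > 0.152 m, enclosing both).
Q_enc = (2.36 μC) + (19.9 μC) = 2.226e-5 C.
Since E is radial and uniform over the Gaussian sphere, Φ = E·4πr² = Q_enc/ε₀.
E = |Q_enc|/(4πε₀r²) = (2.226e-5)/(4π·8.85×10^-12·(0.339)²) = 1.74×10^6 N/C.

|E| = 1.74e6 V/m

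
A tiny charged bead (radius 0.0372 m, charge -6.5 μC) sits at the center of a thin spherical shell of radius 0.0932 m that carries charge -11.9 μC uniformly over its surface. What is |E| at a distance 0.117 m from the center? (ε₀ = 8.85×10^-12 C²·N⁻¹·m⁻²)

|E| = 1.21×10^7 N/C

Take a concentric spherical Gaussian surface of radius r = 0.117 m (r > 0.0932 m, enclosing both).
Q_enc = (-6.5 μC) + (-11.9 μC) = -1.84×10^-5 C.
Applying ∮E·dA = Q_enc/ε₀ with Φ = E(4πr²):
E = |Q_enc|/(4πε₀r²) = (1.84e-5)/(4π·8.85×10^-12·(0.117)²) = 1.21×10^7 N/C.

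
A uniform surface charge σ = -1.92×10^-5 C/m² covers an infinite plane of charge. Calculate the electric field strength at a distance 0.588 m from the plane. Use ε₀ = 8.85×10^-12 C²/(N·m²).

Choose a cylindrical pillbox piercing the sheet, end faces (area A) parallel to it.
Flux Φ = 2EA and Q_enc = σA, so 2EA = σA/ε₀ ⇒ E = |σ|/(2ε₀), independent of distance.
E = |σ|/(2ε₀) = (1.92e-5)/(2·8.85×10^-12) = 1.08e6 N/C.

|E| = 1.08×10^6 N/C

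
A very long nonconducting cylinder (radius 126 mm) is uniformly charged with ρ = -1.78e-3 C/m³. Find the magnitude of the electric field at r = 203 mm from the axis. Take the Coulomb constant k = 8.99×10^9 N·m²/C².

Coaxial Gaussian cylinder, radius r = 203 mm, length L (r > 126 mm, full cross-section enclosed).
λ_enc = ρ·πR² = (-1.78×10^-3)π(0.126)² = -8.878×10^-5 C/m.
Since E is radial and uniform over the curved surface, Φ = E·2πrL = Q_enc/ε₀ = λ_enc L/ε₀.
E = 2k|λ_enc|/r = 2(8.99×10^9)(8.878e-5)/(0.203) = 7.86×10^6 N/C.

7.86×10^6 N/C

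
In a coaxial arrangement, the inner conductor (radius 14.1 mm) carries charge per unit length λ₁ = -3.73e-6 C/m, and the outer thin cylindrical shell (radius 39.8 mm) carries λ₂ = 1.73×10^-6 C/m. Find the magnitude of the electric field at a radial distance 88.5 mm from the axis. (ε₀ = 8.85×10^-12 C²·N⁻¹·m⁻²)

By cylindrical symmetry E is radial; use a coaxial Gaussian cylinder of radius 88.5 mm and length L (r > 39.8 mm, enclosing both).
λ_enc = λ₁ + λ₂ = (-3.73×10^-6) + (1.73e-6) = -2.00e-6 C/m.
Applying ∮E·dA = Q_enc/ε₀ with the end caps contributing no flux:
E = |λ_enc|/(2πε₀r) = (2.00e-6)/(2π·8.85×10^-12·0.0885) = 4.06×10^5 N/C.

E = 4.06×10^5 N/C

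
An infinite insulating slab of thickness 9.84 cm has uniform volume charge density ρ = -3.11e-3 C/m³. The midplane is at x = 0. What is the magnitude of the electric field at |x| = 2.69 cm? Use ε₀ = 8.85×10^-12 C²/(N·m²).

By symmetry E is perpendicular to the slab. A Gaussian pillbox from −2.69 cm to +2.69 cm (face area A) lies entirely within the slab.
Q_enc = ρ·(2x)·A and flux = 2EA, so 2EA = 2ρxA/ε₀ ⇒ E = |ρ|x/ε₀.
E = (3.11×10^-3)(0.0269)/(8.85×10^-12) = 9.45e6 N/C.

9.45×10^6 N/C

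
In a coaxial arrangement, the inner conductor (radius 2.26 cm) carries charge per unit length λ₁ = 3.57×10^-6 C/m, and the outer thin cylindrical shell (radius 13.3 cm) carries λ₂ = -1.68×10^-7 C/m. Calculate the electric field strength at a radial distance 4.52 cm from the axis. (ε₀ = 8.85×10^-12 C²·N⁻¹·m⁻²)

By cylindrical symmetry E is radial; use a coaxial Gaussian cylinder of radius 4.52 cm and length L (between the conductors, 2.26 cm < r < 13.3 cm).
Only the inner wire is enclosed; the outer shell contributes nothing inside itself. λ_enc = λ₁ = 3.57×10^-6 C/m.
Gauss's law: E·2πrL = λ_enc L/ε₀.
E = |λ_enc|/(2πε₀r) = (3.57×10^-6)/(2π·8.85×10^-12·0.0452) = 1.42e6 N/C.

1.42×10^6 N/C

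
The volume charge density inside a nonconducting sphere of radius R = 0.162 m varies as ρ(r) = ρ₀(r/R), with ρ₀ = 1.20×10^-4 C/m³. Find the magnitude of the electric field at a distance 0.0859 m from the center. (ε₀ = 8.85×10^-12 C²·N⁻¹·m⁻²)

E ≈ 1.54×10^5 N/C

Take a concentric spherical Gaussian surface of radius r = 0.0859 m (r < R).
Integrate the density: Q_enc = 4π ∫₀^r ρ₀(r'/R)^1 r'² dr' = 4πρ₀ r^4/(4·R) = 1.267×10^-7 C.
By Gauss's law, ∮E·dA = E·4πr² = Q_enc/ε₀.
E = |Q_enc|/(4πε₀r²) = (1.267×10^-7)/(4π·8.85×10^-12·(0.0859)²) = 1.54×10^5 N/C.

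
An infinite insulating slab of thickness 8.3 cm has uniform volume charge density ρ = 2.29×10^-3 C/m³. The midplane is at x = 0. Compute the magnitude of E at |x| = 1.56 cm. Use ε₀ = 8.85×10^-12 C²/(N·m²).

E ≈ 4.04×10^6 V/m

By symmetry E is perpendicular to the slab. A Gaussian pillbox from −1.56 cm to +1.56 cm (face area A) lies entirely within the slab.
Q_enc = ρ·(2x)·A and flux = 2EA, so 2EA = 2ρxA/ε₀ ⇒ E = |ρ|x/ε₀.
E = (2.29×10^-3)(0.0156)/(8.85×10^-12) = 4.04×10^6 N/C.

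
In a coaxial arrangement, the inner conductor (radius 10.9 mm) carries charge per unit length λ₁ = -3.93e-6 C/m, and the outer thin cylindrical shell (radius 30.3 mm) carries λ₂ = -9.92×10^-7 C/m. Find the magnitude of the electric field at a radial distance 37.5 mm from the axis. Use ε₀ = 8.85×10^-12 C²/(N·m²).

2.36×10^6 N/C

Choose a coaxial cylinder of radius r = 37.5 mm (arbitrary length L) as the Gaussian surface (r > 30.3 mm, enclosing both).
λ_enc = λ₁ + λ₂ = (-3.93×10^-6) + (-9.92e-7) = -4.922×10^-6 C/m.
By Gauss's law (flux through the curved wall only), E·2πrL = λ_enc L/ε₀.
E = |λ_enc|/(2πε₀r) = (4.922e-6)/(2π·8.85×10^-12·0.0375) = 2.36e6 N/C.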